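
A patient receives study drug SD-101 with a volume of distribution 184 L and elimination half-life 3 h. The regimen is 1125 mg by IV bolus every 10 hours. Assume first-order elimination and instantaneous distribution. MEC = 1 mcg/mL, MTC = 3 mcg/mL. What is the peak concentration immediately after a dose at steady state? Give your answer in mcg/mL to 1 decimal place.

Over one 10-h interval, 10/3 ≈ 3.3333 half-lives elapse, leaving f ≈ 0.0992 of each dose.
Accumulation ratio R = 1/(1 − f) ≈ 1/0.9008 ≈ 1.1101.
Single-dose peak C₀ = D/Vd = 1125/184 ≈ 6.114 mcg/mL.
Steady-state peak Cmax,ss = C₀·R ≈ 6.114 × 1.1101 ≈ 6.787 mcg/mL.
Peak 6.8 mcg/mL vs MTC 3 mcg/mL: exceeds toxic threshold.

6.8 mcg/mL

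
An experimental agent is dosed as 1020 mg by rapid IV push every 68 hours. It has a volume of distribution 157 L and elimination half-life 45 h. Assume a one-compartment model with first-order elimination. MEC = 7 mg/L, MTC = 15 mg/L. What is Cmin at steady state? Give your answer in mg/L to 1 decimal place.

Over one 68-h interval, 68/45 ≈ 1.5111 half-lives elapse, leaving f ≈ 0.3508 of each dose.
At steady state, accumulation factor R = 1/(1 − e^(−kτ)) ≈ 1.5404.
Single-dose peak C₀ = D/Vd = 1020/157 ≈ 6.497 mg/L.
Steady-state peak Cmax,ss = C₀·R ≈ 6.497 × 1.5404 ≈ 10.008 mg/L.
One interval later, Cmin,ss = Cmax,ss·e^(−kτ) ≈ 10.008 × 0.3508 ≈ 3.511 mg/L.
Trough 3.5 mg/L vs MEC 7 mg/L: subtherapeutic.

3.5 mg/L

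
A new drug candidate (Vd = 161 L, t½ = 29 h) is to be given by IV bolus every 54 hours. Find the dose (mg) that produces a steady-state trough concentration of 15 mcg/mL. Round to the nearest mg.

τ/t½ = 54/29 ≈ 1.8621, so f = (1/2)^(54/29) ≈ 0.275082.
Cmin,ss = (D/Vd)·f/(1−f), so D = Cmin,ss·Vd·(1−f)/f.
D = 15 × 161 × (1−f)/f ≈ 15 × 161 × 2.63528 ≈ 6364.20 mg.

6364 mg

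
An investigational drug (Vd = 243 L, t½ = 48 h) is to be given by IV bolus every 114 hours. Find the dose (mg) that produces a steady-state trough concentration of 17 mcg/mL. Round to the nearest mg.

17298 mg

τ/t½ = 114/48 ≈ 2.375, so f = (1/2)^(114/48) ≈ 0.192776.
Cmin,ss = (D/Vd)·f/(1−f), so D = Cmin,ss·Vd·(1−f)/f.
D = 17 × 243 × (1−f)/f ≈ 17 × 243 × 4.18737 ≈ 17298.03 mg.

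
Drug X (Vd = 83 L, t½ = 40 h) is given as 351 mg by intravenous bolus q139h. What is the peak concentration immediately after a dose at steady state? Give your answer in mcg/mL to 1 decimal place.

4.6 mcg/mL

Over one 139-h interval, 139/40 ≈ 3.475 half-lives elapse, leaving f ≈ 0.0899 of each dose.
At steady state, accumulation factor R = 1/(1 − e^(−kτ)) ≈ 1.0988.
Each bolus raises the concentration by D/Vd = 351/83 ≈ 4.229 mcg/mL.
Cmax,ss = C₀/(1 − f) ≈ 4.229/0.9101 ≈ 4.647 mcg/mL.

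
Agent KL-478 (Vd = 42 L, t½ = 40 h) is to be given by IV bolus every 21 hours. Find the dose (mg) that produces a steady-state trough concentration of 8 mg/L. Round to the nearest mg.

τ/t½ = 21/40 ≈ 0.525, so f = (1/2)^(21/40) ≈ 0.694959.
Cmin,ss = (D/Vd)·f/(1−f), so D = Cmin,ss·Vd·(1−f)/f.
D = 8 × 42 × (1−f)/f ≈ 8 × 42 × 0.43893 ≈ 147.48 mg.

147 mg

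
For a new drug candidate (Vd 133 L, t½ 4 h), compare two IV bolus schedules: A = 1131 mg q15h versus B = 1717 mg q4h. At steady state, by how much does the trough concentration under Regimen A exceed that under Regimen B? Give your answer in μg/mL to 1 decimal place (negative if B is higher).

Regimen A: f = (1/2)^(15/4) ≈ 0.0743; Cmin,ss = (1131/133)·f/(1−f) ≈ 0.683 μg/mL.
Regimen B: f = (1/2)^(4/4) ≈ 0.5000; Cmin,ss = (1717/133)·f/(1−f) ≈ 12.910 μg/mL.
Difference ≈ 0.683 − 12.910 ≈ -12.227 μg/mL.

-12.2 μg/mL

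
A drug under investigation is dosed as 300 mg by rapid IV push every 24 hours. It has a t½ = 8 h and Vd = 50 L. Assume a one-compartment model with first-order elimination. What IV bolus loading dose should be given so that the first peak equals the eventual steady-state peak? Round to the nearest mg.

343 mg

f = (1/2)^(24/8) ≈ 0.125000; accumulation ratio R = 1/(1−f) ≈ 1.14286.
Loading dose to hit Cmax,ss on first dose: D_load = D_maint·R ≈ 300 × 1.14286 ≈ 342.86 mg.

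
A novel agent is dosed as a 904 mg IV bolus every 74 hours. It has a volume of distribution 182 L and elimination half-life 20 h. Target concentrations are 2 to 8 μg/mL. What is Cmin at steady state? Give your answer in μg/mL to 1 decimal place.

Over one 74-h interval, 74/20 ≈ 3.7 half-lives elapse, leaving f ≈ 0.0769 of each dose.
Each bolus raises the concentration by D/Vd = 904/182 ≈ 4.967 μg/mL.
Steady-state trough Cmin,ss = C₀·f/(1−f) ≈ 4.967 × 0.0769/0.9231 ≈ 0.414 μg/mL.
Trough 0.4 μg/mL vs MEC 2 μg/mL: subtherapeutic.

0.4 μg/mL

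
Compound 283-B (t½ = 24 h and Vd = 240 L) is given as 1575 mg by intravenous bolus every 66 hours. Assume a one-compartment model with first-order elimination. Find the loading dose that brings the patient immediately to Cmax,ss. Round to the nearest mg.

f = (1/2)^(66/24) ≈ 0.148651; accumulation ratio R = 1/(1−f) ≈ 1.17461.
Loading dose to hit Cmax,ss on first dose: D_load = D_maint·R ≈ 1575 × 1.17461 ≈ 1850.01 mg.

1850 mg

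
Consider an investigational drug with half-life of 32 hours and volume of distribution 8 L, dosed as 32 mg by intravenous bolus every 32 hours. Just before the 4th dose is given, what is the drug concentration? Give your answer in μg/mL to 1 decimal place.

3.5 μg/mL

f = (1/2)^(τ/t½) = (1/2)^(32/32) ≈ 0.5000.
C₀ = D/Vd = 32/8 ≈ 4.000 μg/mL.
Before the 4th dose, 3 doses have been given. Superposition: Cmin = C₀·(f + f² + … + f^3).
≈ 4.000 × (0.5000 + 0.2500 + 0.1250) ≈ 4.000 × 0.8750 ≈ 3.500 μg/mL.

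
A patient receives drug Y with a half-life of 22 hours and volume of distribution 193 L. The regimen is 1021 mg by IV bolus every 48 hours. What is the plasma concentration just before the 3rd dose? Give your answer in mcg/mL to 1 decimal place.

f = (1/2)^(τ/t½) = (1/2)^(48/22) ≈ 0.2204.
C₀ = D/Vd = 1021/193 ≈ 5.290 mcg/mL.
Before the 3rd dose, 2 doses have been given. Superposition: Cmin = C₀·(f + f²).
≈ 5.290 × (0.2204 + 0.0486) ≈ 5.290 × 0.2690 ≈ 1.423 mcg/mL.

1.4 mcg/mL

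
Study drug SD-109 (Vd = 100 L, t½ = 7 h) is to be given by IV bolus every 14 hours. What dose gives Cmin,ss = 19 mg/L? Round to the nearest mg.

5700 mg

τ/t½ = 14/7 ≈ 2, so f = (1/2)^(14/7) ≈ 0.250000.
Cmin,ss = (D/Vd)·f/(1−f), so D = Cmin,ss·Vd·(1−f)/f.
D = 19 × 100 × (1−f)/f ≈ 19 × 100 × 3.00000 ≈ 5700.00 mg.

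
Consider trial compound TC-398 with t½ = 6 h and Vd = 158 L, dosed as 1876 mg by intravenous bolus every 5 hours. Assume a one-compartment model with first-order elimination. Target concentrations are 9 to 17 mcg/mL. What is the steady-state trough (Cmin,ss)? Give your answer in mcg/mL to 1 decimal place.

15.2 mcg/mL

τ/t½ = 5/6 ≈ 0.83333, so fraction remaining f = (1/2)^(5/6) ≈ 0.5612.
Accumulation ratio R = 1/(1 − f) ≈ 1/0.4388 ≈ 2.2789.
Each bolus raises the concentration by D/Vd = 1876/158 ≈ 11.873 mcg/mL.
Cmax,ss = C₀/(1 − f) ≈ 11.873/0.4388 ≈ 27.058 mcg/mL.
Steady-state trough Cmin,ss = Cmax,ss·f ≈ 27.058 × 0.5612 ≈ 15.185 mcg/mL.
Trough 15.2 mcg/mL vs MEC 9 mcg/mL: adequate.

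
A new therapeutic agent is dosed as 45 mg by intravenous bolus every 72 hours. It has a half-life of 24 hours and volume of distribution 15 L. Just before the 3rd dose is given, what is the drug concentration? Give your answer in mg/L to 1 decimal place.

0.4 mg/L

f = (1/2)^(τ/t½) = (1/2)^(72/24) ≈ 0.1250.
C₀ = D/Vd = 45/15 ≈ 3.000 mg/L.
Before the 3rd dose, 2 doses have been given. Superposition: Cmin = C₀·(f + f²).
≈ 3.000 × (0.1250 + 0.0156) ≈ 3.000 × 0.1406 ≈ 0.422 mg/L.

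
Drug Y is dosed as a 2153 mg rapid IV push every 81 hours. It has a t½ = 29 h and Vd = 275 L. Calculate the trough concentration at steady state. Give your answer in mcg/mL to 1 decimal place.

τ/t½ = 81/29 ≈ 2.7931, so fraction remaining f = (1/2)^(81/29) ≈ 0.1443.
Accumulation ratio R = 1/(1 − f) ≈ 1/0.8557 ≈ 1.1686.
Single-dose peak C₀ = D/Vd = 2153/275 ≈ 7.829 mcg/mL.
Cmax,ss = C₀/(1 − f) ≈ 7.829/0.8557 ≈ 9.149 mcg/mL.
One interval later, Cmin,ss = Cmax,ss·e^(−kτ) ≈ 9.149 × 0.1443 ≈ 1.320 mcg/mL.

1.3 mcg/mL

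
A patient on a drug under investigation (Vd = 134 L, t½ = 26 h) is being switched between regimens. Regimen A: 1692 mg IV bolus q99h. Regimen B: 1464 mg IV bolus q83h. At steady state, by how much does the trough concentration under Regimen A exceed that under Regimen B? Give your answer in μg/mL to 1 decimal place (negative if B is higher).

Regimen A: f = (1/2)^(99/26) ≈ 0.0714; Cmin,ss = (1692/134)·f/(1−f) ≈ 0.971 μg/mL.
Regimen B: f = (1/2)^(83/26) ≈ 0.1094; Cmin,ss = (1464/134)·f/(1−f) ≈ 1.342 μg/mL.
Difference ≈ 0.971 − 1.342 ≈ -0.371 μg/mL.

-0.4 μg/mL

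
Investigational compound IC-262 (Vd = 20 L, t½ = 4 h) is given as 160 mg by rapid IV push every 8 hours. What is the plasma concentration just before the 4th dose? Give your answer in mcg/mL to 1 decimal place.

2.6 mcg/mL

f = (1/2)^(τ/t½) = (1/2)^(8/4) ≈ 0.2500.
C₀ = D/Vd = 160/20 ≈ 8.000 mcg/mL.
Before the 4th dose, 3 doses have been given. Superposition: Cmin = C₀·(f + f² + … + f^3).
≈ 8.000 × (0.2500 + 0.0625 + 0.0156) ≈ 8.000 × 0.3281 ≈ 2.625 mcg/mL.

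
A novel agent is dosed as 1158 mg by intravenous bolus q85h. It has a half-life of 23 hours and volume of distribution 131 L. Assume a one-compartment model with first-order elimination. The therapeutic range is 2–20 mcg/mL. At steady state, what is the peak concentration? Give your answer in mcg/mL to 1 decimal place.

9.6 mcg/mL

Over one 85-h interval, 85/23 ≈ 3.6957 half-lives elapse, leaving f ≈ 0.0772 of each dose.
Accumulation ratio R = 1/(1 − f) ≈ 1/0.9228 ≈ 1.0837.
Single-dose peak C₀ = D/Vd = 1158/131 ≈ 8.840 mcg/mL.
Steady-state peak Cmax,ss = C₀·R ≈ 8.840 × 1.0837 ≈ 9.580 mcg/mL.
Peak 9.6 mcg/mL vs MTC 20 mcg/mL: below toxic threshold.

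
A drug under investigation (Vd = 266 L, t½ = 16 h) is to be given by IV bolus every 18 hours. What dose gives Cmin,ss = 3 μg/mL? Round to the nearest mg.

τ/t½ = 18/16 ≈ 1.125, so f = (1/2)^(18/16) ≈ 0.458502.
Cmin,ss = (D/Vd)·f/(1−f), so D = Cmin,ss·Vd·(1−f)/f.
D = 3 × 266 × (1−f)/f ≈ 3 × 266 × 1.18102 ≈ 942.45 mg.

942 mg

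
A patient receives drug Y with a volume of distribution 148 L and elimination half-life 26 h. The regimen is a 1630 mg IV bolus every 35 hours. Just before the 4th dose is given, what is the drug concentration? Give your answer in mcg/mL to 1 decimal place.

f = (1/2)^(τ/t½) = (1/2)^(35/26) ≈ 0.3933.
C₀ = D/Vd = 1630/148 ≈ 11.014 mcg/mL.
Before the 4th dose, 3 doses have been given. Superposition: Cmin = C₀·(f + f² + … + f^3).
≈ 11.014 × (0.3933 + 0.1547 + 0.0608) ≈ 11.014 × 0.6088 ≈ 6.705 mcg/mL.

6.7 mcg/mL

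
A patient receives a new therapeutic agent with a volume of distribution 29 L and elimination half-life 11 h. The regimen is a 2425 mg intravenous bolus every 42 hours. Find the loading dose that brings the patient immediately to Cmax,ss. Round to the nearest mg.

f = (1/2)^(42/11) ≈ 0.070895; accumulation ratio R = 1/(1−f) ≈ 1.07630.
Loading dose to hit Cmax,ss on first dose: D_load = D_maint·R ≈ 2425 × 1.07630 ≈ 2610.03 mg.

2610 mg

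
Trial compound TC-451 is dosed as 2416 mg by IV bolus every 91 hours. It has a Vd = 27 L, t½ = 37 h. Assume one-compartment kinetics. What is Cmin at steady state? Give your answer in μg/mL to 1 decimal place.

Over one 91-h interval, 91/37 ≈ 2.4595 half-lives elapse, leaving f ≈ 0.1818 of each dose.
Single-dose peak C₀ = D/Vd = 2416/27 ≈ 89.481 μg/mL.
Steady-state trough Cmin,ss = C₀·f/(1−f) ≈ 89.481 × 0.1818/0.8182 ≈ 19.882 μg/mL.

19.9 μg/mL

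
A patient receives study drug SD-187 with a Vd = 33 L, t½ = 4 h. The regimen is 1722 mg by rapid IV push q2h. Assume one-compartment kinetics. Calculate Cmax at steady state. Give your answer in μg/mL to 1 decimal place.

178.2 μg/mL

k = ln2/t½ = ln2/4 ≈ 0.173287 h⁻¹; fraction remaining f = e^(−kτ) = e^(−0.173287×2) ≈ 0.7071.
At steady state, accumulation factor R = 1/(1 − e^(−kτ)) ≈ 3.4141.
Each bolus raises the concentration by D/Vd = 1722/33 ≈ 52.182 μg/mL.
Cmax,ss = C₀/(1 − f) ≈ 52.182/0.2929 ≈ 178.156 μg/mL.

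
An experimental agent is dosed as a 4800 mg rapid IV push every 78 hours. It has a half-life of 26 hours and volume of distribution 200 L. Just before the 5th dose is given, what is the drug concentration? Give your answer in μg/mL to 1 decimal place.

f = (1/2)^(τ/t½) = (1/2)^(78/26) ≈ 0.1250.
C₀ = D/Vd = 4800/200 ≈ 24.000 μg/mL.
Before the 5th dose, 4 doses have been given. Superposition: Cmin = C₀·(f + f² + … + f^4).
≈ 24.000 × (0.1250 + 0.0156 + 0.0020 + 0.0002) ≈ 24.000 × 0.1428 ≈ 3.427 μg/mL.

3.4 μg/mL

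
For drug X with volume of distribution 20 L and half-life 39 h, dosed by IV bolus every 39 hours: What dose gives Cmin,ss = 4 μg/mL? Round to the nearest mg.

τ/t½ = 39/39 ≈ 1, so f = (1/2)^(39/39) ≈ 0.500000.
Cmin,ss = (D/Vd)·f/(1−f), so D = Cmin,ss·Vd·(1−f)/f.
D = 4 × 20 × (1−f)/f ≈ 4 × 20 × 1.00000 ≈ 80.00 mg.

80 mg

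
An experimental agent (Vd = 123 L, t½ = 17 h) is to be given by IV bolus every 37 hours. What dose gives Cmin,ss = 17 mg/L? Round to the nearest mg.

7361 mg

τ/t½ = 37/17 ≈ 2.1765, so f = (1/2)^(37/17) ≈ 0.221216.
Cmin,ss = (D/Vd)·f/(1−f), so D = Cmin,ss·Vd·(1−f)/f.
D = 17 × 123 × (1−f)/f ≈ 17 × 123 × 3.52047 ≈ 7361.30 mg.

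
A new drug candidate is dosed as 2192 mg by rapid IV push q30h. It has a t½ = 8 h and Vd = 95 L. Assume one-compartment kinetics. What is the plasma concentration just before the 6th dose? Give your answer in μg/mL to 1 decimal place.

f = (1/2)^(τ/t½) = (1/2)^(30/8) ≈ 0.0743.
C₀ = D/Vd = 2192/95 ≈ 23.074 μg/mL.
Before the 6th dose, 5 doses have been given. Superposition: Cmin = C₀·(f + f² + … + f^5).
≈ 23.074 × (0.0743 + 0.0055 + 0.0004 + 0.0000 + 0.0000) ≈ 23.074 × 0.0802 ≈ 1.851 μg/mL.

1.9 μg/mL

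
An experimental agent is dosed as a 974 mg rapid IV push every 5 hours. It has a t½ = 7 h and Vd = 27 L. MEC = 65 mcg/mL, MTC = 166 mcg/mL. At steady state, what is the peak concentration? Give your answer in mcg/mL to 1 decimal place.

92.4 mcg/mL

Over one 5-h interval, 5/7 ≈ 0.71429 half-lives elapse, leaving f ≈ 0.6095 of each dose.
Accumulation ratio R = 1/(1 − f) ≈ 1/0.3905 ≈ 2.5608.
Single-dose peak C₀ = D/Vd = 974/27 ≈ 36.074 mcg/mL.
Steady-state peak Cmax,ss = C₀·R ≈ 36.074 × 2.5608 ≈ 92.378 mcg/mL.
Peak 92.4 mcg/mL vs MTC 166 mcg/mL: below toxic threshold.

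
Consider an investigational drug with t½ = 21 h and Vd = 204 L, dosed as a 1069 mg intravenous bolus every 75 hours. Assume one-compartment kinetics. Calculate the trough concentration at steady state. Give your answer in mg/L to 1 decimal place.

0.5 mg/L

τ/t½ = 75/21 ≈ 3.5714, so fraction remaining f = (1/2)^(75/21) ≈ 0.0841.
Accumulation ratio R = 1/(1 − f) ≈ 1/0.9159 ≈ 1.0918.
Each bolus raises the concentration by D/Vd = 1069/204 ≈ 5.240 mg/L.
Steady-state peak Cmax,ss = C₀·R ≈ 5.240 × 1.0918 ≈ 5.721 mg/L.
One interval later, Cmin,ss = Cmax,ss·e^(−kτ) ≈ 5.721 × 0.0841 ≈ 0.481 mg/L.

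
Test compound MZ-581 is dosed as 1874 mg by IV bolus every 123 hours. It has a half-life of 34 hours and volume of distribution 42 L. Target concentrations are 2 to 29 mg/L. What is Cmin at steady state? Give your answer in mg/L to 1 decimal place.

4.0 mg/L

τ/t½ = 123/34 ≈ 3.6176, so fraction remaining f = (1/2)^(123/34) ≈ 0.0815.
At steady state, accumulation factor R = 1/(1 − e^(−kτ)) ≈ 1.0887.
Each bolus raises the concentration by D/Vd = 1874/42 ≈ 44.619 mg/L.
Cmax,ss = C₀/(1 − f) ≈ 44.619/0.9185 ≈ 48.578 mg/L.
Steady-state trough Cmin,ss = Cmax,ss·f ≈ 48.578 × 0.0815 ≈ 3.959 mg/L.
Trough 4.0 mg/L vs MEC 2 mg/L: adequate.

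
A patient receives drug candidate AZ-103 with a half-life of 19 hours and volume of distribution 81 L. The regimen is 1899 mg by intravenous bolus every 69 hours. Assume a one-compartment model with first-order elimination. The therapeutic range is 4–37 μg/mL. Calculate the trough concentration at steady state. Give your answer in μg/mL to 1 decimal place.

2.1 μg/mL

τ/t½ = 69/19 ≈ 3.6316, so fraction remaining f = (1/2)^(69/19) ≈ 0.0807.
Single-dose peak C₀ = D/Vd = 1899/81 ≈ 23.444 μg/mL.
Steady-state trough Cmin,ss = C₀·f/(1−f) ≈ 23.444 × 0.0807/0.9193 ≈ 2.058 μg/mL.
Trough 2.1 μg/mL vs MEC 4 μg/mL: subtherapeutic.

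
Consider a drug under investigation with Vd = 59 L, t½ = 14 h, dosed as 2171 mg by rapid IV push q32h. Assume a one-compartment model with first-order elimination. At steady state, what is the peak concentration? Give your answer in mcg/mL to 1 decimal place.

Over one 32-h interval, 32/14 ≈ 2.2857 half-lives elapse, leaving f ≈ 0.2051 of each dose.
Accumulation ratio R = 1/(1 − f) ≈ 1/0.7949 ≈ 1.2580.
Each bolus raises the concentration by D/Vd = 2171/59 ≈ 36.797 mcg/mL.
Steady-state peak Cmax,ss = C₀·R ≈ 36.797 × 1.2580 ≈ 46.291 mcg/mL.

46.3 mcg/mL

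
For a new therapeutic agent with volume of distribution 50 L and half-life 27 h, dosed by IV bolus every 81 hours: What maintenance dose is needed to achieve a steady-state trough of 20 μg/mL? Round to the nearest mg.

7000 mg

τ/t½ = 81/27 ≈ 3, so f = (1/2)^(81/27) ≈ 0.125000.
Cmin,ss = (D/Vd)·f/(1−f), so D = Cmin,ss·Vd·(1−f)/f.
D = 20 × 50 × (1−f)/f ≈ 20 × 50 × 7.00000 ≈ 7000.00 mg.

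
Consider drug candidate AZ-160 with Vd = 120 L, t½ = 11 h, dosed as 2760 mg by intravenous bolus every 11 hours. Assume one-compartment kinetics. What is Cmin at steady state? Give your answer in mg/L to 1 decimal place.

τ = 11 h = 1 half-life, so f = (1/2)^1 = 0.5.
At steady state, R = 1/(1 − 0.5) = 2/1.
Single-dose peak C₀ = D/Vd = 2760/120 = 23 mg/L.
Steady-state peak Cmax,ss = C₀·R = 23 × 2/1 ≈ 46.000 mg/L.
Steady-state trough Cmin,ss = Cmax,ss·f ≈ 46.000 × 0.5 ≈ 23.000 mg/L.

23.0 mg/L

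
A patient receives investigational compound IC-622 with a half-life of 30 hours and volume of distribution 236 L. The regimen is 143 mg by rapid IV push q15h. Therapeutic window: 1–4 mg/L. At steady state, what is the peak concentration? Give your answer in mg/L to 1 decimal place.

τ/t½ = 15/30 ≈ 0.5, so fraction remaining f = (1/2)^(15/30) ≈ 0.7071.
At steady state, accumulation factor R = 1/(1 − e^(−kτ)) ≈ 3.4141.
Single-dose peak C₀ = D/Vd = 143/236 ≈ 0.606 mg/L.
Steady-state peak Cmax,ss = C₀·R ≈ 0.606 × 3.4141 ≈ 2.069 mg/L.
Peak 2.1 mg/L vs MTC 4 mg/L: below toxic threshold.

2.1 mg/L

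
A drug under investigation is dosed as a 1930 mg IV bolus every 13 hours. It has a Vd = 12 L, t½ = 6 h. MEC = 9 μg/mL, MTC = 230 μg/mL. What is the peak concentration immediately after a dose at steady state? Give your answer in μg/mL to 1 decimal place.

τ/t½ = 13/6 ≈ 2.1667, so fraction remaining f = (1/2)^(13/6) ≈ 0.2227.
At steady state, accumulation factor R = 1/(1 − e^(−kτ)) ≈ 1.2865.
Single-dose peak C₀ = D/Vd = 1930/12 ≈ 160.833 μg/mL.
Steady-state peak Cmax,ss = C₀·R ≈ 160.833 × 1.2865 ≈ 206.912 μg/mL.
Peak 206.9 μg/mL vs MTC 230 μg/mL: below toxic threshold.

206.9 μg/mL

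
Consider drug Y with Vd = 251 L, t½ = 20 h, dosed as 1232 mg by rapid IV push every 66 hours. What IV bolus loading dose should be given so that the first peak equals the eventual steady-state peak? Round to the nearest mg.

f = (1/2)^(66/20) ≈ 0.101532; accumulation ratio R = 1/(1−f) ≈ 1.11301.
Loading dose to hit Cmax,ss on first dose: D_load = D_maint·R ≈ 1232 × 1.11301 ≈ 1371.23 mg.

1371 mg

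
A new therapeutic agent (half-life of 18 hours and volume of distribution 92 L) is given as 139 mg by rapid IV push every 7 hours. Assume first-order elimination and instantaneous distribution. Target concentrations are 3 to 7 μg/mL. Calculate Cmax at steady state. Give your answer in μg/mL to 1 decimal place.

τ/t½ = 7/18 ≈ 0.38889, so fraction remaining f = (1/2)^(7/18) ≈ 0.7637.
At steady state, accumulation factor R = 1/(1 − e^(−kτ)) ≈ 4.2319.
Each bolus raises the concentration by D/Vd = 139/92 ≈ 1.511 μg/mL.
Steady-state peak Cmax,ss = C₀·R ≈ 1.511 × 4.2319 ≈ 6.394 μg/mL.
Peak 6.4 μg/mL vs MTC 7 μg/mL: below toxic threshold.

6.4 μg/mL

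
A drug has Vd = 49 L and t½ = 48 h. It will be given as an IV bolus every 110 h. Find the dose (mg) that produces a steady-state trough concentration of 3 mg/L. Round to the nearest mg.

τ/t½ = 110/48 ≈ 2.2917, so f = (1/2)^(110/48) ≈ 0.204239.
Cmin,ss = (D/Vd)·f/(1−f), so D = Cmin,ss·Vd·(1−f)/f.
D = 3 × 49 × (1−f)/f ≈ 3 × 49 × 3.89622 ≈ 572.74 mg.

573 mg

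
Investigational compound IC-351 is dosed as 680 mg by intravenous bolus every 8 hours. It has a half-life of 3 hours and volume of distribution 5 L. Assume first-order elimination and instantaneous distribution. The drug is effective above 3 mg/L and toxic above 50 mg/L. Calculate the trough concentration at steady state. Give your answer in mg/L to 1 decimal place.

Over one 8-h interval, 8/3 ≈ 2.6667 half-lives elapse, leaving f ≈ 0.1575 of each dose.
Accumulation ratio R = 1/(1 − f) ≈ 1/0.8425 ≈ 1.1869.
Single-dose peak C₀ = D/Vd = 680/5 ≈ 136.000 mg/L.
Cmax,ss = C₀/(1 − f) ≈ 136.000/0.8425 ≈ 161.424 mg/L.
One interval later, Cmin,ss = Cmax,ss·e^(−kτ) ≈ 161.424 × 0.1575 ≈ 25.424 mg/L.
Trough 25.4 mg/L vs MEC 3 mg/L: adequate.

25.4 mg/L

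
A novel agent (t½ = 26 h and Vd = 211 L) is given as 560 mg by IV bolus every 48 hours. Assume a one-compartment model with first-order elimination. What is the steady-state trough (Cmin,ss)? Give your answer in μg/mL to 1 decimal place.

1.0 μg/mL

k = ln2/t½ = ln2/26 ≈ 0.026660 h⁻¹; fraction remaining f = e^(−kτ) = e^(−0.026660×48) ≈ 0.2781.
At steady state, accumulation factor R = 1/(1 − e^(−kτ)) ≈ 1.3852.
Each bolus raises the concentration by D/Vd = 560/211 ≈ 2.654 μg/mL.
Cmax,ss = C₀/(1 − f) ≈ 2.654/0.7219 ≈ 3.676 μg/mL.
Steady-state trough Cmin,ss = Cmax,ss·f ≈ 3.676 × 0.2781 ≈ 1.022 μg/mL.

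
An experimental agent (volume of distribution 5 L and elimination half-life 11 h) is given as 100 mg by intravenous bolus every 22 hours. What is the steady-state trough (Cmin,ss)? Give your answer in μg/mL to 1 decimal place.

τ = 22 h = 2 half-lives, so f = (1/2)^2 = 0.25.
At steady state, R = 1/(1 − 0.25) = 4/3.
Single-dose peak C₀ = D/Vd = 100/5 = 20 μg/mL.
Steady-state peak Cmax,ss = C₀·R = 20 × 4/3 ≈ 26.667 μg/mL.
Steady-state trough Cmin,ss = Cmax,ss·f ≈ 26.667 × 0.25 ≈ 6.667 μg/mL.

6.7 μg/mL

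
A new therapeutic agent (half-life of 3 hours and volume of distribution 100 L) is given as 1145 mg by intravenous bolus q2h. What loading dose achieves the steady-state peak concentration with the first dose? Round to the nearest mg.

3094 mg

f = (1/2)^(2/3) ≈ 0.629961; accumulation ratio R = 1/(1−f) ≈ 2.70242.
Loading dose to hit Cmax,ss on first dose: D_load = D_maint·R ≈ 1145 × 2.70242 ≈ 3094.27 mg.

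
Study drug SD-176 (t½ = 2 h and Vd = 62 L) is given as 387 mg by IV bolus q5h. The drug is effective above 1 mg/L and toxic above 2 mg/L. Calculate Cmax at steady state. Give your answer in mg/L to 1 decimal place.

7.6 mg/L

k = ln2/t½ = ln2/2 ≈ 0.346574 h⁻¹; fraction remaining f = e^(−kτ) = e^(−0.346574×5) ≈ 0.1768.
At steady state, accumulation factor R = 1/(1 − e^(−kτ)) ≈ 1.2148.
Single-dose peak C₀ = D/Vd = 387/62 ≈ 6.242 mg/L.
Steady-state peak Cmax,ss = C₀·R ≈ 6.242 × 1.2148 ≈ 7.583 mg/L.
Peak 7.6 mg/L vs MTC 2 mg/L: exceeds toxic threshold.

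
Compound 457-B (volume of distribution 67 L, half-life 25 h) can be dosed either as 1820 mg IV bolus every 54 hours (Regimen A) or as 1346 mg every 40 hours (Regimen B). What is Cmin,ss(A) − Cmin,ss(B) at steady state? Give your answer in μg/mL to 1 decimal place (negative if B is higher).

Regimen A: f = (1/2)^(54/25) ≈ 0.2238; Cmin,ss = (1820/67)·f/(1−f) ≈ 7.832 μg/mL.
Regimen B: f = (1/2)^(40/25) ≈ 0.3299; Cmin,ss = (1346/67)·f/(1−f) ≈ 9.890 μg/mL.
Difference ≈ 7.832 − 9.890 ≈ -2.058 μg/mL.

-2.1 μg/mL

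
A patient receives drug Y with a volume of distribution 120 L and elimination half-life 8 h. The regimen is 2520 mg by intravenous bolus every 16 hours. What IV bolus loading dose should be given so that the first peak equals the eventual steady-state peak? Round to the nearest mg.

f = (1/2)^(16/8) ≈ 0.250000; accumulation ratio R = 1/(1−f) ≈ 1.33333.
Loading dose to hit Cmax,ss on first dose: D_load = D_maint·R ≈ 2520 × 1.33333 ≈ 3359.99 mg.

3360 mg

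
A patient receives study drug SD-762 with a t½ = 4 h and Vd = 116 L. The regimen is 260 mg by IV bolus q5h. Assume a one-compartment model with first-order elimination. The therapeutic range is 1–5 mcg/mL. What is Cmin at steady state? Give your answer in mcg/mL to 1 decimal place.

k = ln2/t½ = ln2/4 ≈ 0.173287 h⁻¹; fraction remaining f = e^(−kτ) = e^(−0.173287×5) ≈ 0.4204.
Accumulation ratio R = 1/(1 − f) ≈ 1/0.5796 ≈ 1.7253.
Single-dose peak C₀ = D/Vd = 260/116 ≈ 2.241 mcg/mL.
Cmax,ss = C₀/(1 − f) ≈ 2.241/0.5796 ≈ 3.866 mcg/mL.
Steady-state trough Cmin,ss = Cmax,ss·f ≈ 3.866 × 0.4204 ≈ 1.625 mcg/mL.
Trough 1.6 mcg/mL vs MEC 1 mcg/mL: adequate.

1.6 mcg/mL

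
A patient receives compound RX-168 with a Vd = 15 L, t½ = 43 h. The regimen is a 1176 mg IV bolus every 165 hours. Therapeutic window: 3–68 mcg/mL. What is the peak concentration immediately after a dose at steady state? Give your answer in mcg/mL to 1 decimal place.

τ/t½ = 165/43 ≈ 3.8372, so fraction remaining f = (1/2)^(165/43) ≈ 0.0700.
At steady state, accumulation factor R = 1/(1 − e^(−kτ)) ≈ 1.0753.
Single-dose peak C₀ = D/Vd = 1176/15 ≈ 78.400 mcg/mL.
Steady-state peak Cmax,ss = C₀·R ≈ 78.400 × 1.0753 ≈ 84.304 mcg/mL.
Peak 84.3 mcg/mL vs MTC 68 mcg/mL: exceeds toxic threshold.

84.3 mcg/mL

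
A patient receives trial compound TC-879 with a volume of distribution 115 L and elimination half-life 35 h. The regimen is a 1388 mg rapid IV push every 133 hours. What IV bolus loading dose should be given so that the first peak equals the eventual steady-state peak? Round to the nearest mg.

f = (1/2)^(133/35) ≈ 0.071794; accumulation ratio R = 1/(1−f) ≈ 1.07735.
Loading dose to hit Cmax,ss on first dose: D_load = D_maint·R ≈ 1388 × 1.07735 ≈ 1495.36 mg.

1495 mg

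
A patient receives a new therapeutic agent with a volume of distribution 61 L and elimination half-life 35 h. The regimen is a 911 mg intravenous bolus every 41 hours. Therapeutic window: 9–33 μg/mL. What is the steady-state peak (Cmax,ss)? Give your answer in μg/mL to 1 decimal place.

k = ln2/t½ = ln2/35 ≈ 0.019804 h⁻¹; fraction remaining f = e^(−kτ) = e^(−0.019804×41) ≈ 0.4440.
Accumulation ratio R = 1/(1 − f) ≈ 1/0.5560 ≈ 1.7986.
Single-dose peak C₀ = D/Vd = 911/61 ≈ 14.934 μg/mL.
Steady-state peak Cmax,ss = C₀·R ≈ 14.934 × 1.7986 ≈ 26.860 μg/mL.
Peak 26.9 μg/mL vs MTC 33 μg/mL: below toxic threshold.

26.9 μg/mL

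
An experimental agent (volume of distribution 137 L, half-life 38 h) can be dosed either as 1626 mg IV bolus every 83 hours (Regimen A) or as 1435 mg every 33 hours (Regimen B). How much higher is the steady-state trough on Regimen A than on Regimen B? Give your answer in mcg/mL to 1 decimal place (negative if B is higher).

Regimen A: f = (1/2)^(83/38) ≈ 0.2200; Cmin,ss = (1626/137)·f/(1−f) ≈ 3.348 mcg/mL.
Regimen B: f = (1/2)^(33/38) ≈ 0.5477; Cmin,ss = (1435/137)·f/(1−f) ≈ 12.684 mcg/mL.
Difference ≈ 3.348 − 12.684 ≈ -9.336 mcg/mL.

-9.3 mcg/mL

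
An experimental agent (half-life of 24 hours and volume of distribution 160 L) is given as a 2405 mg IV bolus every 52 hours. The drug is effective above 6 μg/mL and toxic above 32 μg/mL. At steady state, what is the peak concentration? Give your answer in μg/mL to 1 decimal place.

19.3 μg/mL

τ/t½ = 52/24 ≈ 2.1667, so fraction remaining f = (1/2)^(52/24) ≈ 0.2227.
Accumulation ratio R = 1/(1 − f) ≈ 1/0.7773 ≈ 1.2865.
Each bolus raises the concentration by D/Vd = 2405/160 ≈ 15.031 μg/mL.
Cmax,ss = C₀/(1 − f) ≈ 15.031/0.7773 ≈ 19.337 μg/mL.
Peak 19.3 μg/mL vs MTC 32 μg/mL: below toxic threshold.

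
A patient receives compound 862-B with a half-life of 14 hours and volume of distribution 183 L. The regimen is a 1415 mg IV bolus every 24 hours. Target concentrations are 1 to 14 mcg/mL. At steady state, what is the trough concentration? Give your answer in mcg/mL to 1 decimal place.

3.4 mcg/mL

Over one 24-h interval, 24/14 ≈ 1.7143 half-lives elapse, leaving f ≈ 0.3048 of each dose.
Single-dose peak C₀ = D/Vd = 1415/183 ≈ 7.732 mcg/mL.
Steady-state trough Cmin,ss = C₀·f/(1−f) ≈ 7.732 × 0.3048/0.6952 ≈ 3.390 mcg/mL.
Trough 3.4 mcg/mL vs MEC 1 mcg/mL: adequate.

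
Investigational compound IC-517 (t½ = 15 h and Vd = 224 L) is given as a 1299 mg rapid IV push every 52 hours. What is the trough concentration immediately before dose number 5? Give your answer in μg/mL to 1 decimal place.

0.6 μg/mL

f = (1/2)^(τ/t½) = (1/2)^(52/15) ≈ 0.0905.
C₀ = D/Vd = 1299/224 ≈ 5.799 μg/mL.
Before the 5th dose, 4 doses have been given. Superposition: Cmin = C₀·(f + f² + … + f^4).
≈ 5.799 × (0.0905 + 0.0082 + 0.0007 + 0.0001) ≈ 5.799 × 0.0995 ≈ 0.577 μg/mL.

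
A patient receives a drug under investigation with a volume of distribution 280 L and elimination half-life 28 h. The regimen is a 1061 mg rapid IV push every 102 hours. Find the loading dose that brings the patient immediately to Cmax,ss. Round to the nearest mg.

1153 mg

f = (1/2)^(102/28) ≈ 0.080055; accumulation ratio R = 1/(1−f) ≈ 1.08702.
Loading dose to hit Cmax,ss on first dose: D_load = D_maint·R ≈ 1061 × 1.08702 ≈ 1153.33 mg.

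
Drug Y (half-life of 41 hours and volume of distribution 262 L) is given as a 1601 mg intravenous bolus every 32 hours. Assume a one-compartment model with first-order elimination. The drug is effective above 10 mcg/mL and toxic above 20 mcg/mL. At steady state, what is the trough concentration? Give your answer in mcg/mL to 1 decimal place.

8.5 mcg/mL

τ/t½ = 32/41 ≈ 0.78049, so fraction remaining f = (1/2)^(32/41) ≈ 0.5822.
At steady state, accumulation factor R = 1/(1 − e^(−kτ)) ≈ 2.3935.
Each bolus raises the concentration by D/Vd = 1601/262 ≈ 6.111 mcg/mL.
Cmax,ss = C₀/(1 − f) ≈ 6.111/0.4178 ≈ 14.627 mcg/mL.
Steady-state trough Cmin,ss = Cmax,ss·f ≈ 14.627 × 0.5822 ≈ 8.516 mcg/mL.
Trough 8.5 mcg/mL vs MEC 10 mcg/mL: subtherapeutic.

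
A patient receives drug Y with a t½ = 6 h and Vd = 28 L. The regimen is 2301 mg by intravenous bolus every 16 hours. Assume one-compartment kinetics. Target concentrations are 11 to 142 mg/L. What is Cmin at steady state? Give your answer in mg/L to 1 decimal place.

15.4 mg/L

τ/t½ = 16/6 ≈ 2.6667, so fraction remaining f = (1/2)^(16/6) ≈ 0.1575.
At steady state, accumulation factor R = 1/(1 − e^(−kτ)) ≈ 1.1869.
Single-dose peak C₀ = D/Vd = 2301/28 ≈ 82.179 mg/L.
Cmax,ss = C₀/(1 − f) ≈ 82.179/0.8425 ≈ 97.542 mg/L.
Steady-state trough Cmin,ss = Cmax,ss·f ≈ 97.542 × 0.1575 ≈ 15.363 mg/L.
Trough 15.4 mg/L vs MEC 11 mg/L: adequate.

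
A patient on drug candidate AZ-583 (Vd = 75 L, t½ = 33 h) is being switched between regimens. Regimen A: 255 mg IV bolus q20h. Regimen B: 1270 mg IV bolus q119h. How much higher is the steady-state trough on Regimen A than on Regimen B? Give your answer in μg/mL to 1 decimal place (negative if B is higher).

Regimen A: f = (1/2)^(20/33) ≈ 0.6570; Cmin,ss = (255/75)·f/(1−f) ≈ 6.513 μg/mL.
Regimen B: f = (1/2)^(119/33) ≈ 0.0821; Cmin,ss = (1270/75)·f/(1−f) ≈ 1.515 μg/mL.
Difference ≈ 6.513 − 1.515 ≈ 4.998 μg/mL.

5.0 μg/mL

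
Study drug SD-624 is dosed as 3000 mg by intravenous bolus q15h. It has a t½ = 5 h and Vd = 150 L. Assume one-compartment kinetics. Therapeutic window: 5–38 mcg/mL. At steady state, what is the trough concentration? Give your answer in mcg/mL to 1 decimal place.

2.9 mcg/mL

τ = 15 h = 3 half-lives, so f = (1/2)^3 = 0.125.
Accumulation ratio R = 1/(1 − f) = 1/0.875 = 8/7.
Single-dose peak C₀ = D/Vd = 3000/150 = 20 mcg/mL.
Steady-state peak Cmax,ss = C₀·R = 20 × 8/7 ≈ 22.857 mcg/mL.
Steady-state trough Cmin,ss = Cmax,ss·f ≈ 22.857 × 0.125 ≈ 2.857 mcg/mL.
Trough 2.9 mcg/mL vs MEC 5 mcg/mL: subtherapeutic.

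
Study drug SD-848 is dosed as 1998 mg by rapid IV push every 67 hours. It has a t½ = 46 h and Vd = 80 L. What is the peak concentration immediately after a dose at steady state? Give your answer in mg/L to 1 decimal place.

Over one 67-h interval, 67/46 ≈ 1.4565 half-lives elapse, leaving f ≈ 0.3644 of each dose.
At steady state, accumulation factor R = 1/(1 − e^(−kτ)) ≈ 1.5733.
Each bolus raises the concentration by D/Vd = 1998/80 ≈ 24.975 mg/L.
Steady-state peak Cmax,ss = C₀·R ≈ 24.975 × 1.5733 ≈ 39.293 mg/L.

39.3 mg/L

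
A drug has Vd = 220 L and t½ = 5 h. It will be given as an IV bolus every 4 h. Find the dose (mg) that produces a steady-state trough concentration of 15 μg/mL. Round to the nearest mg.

τ/t½ = 4/5 ≈ 0.8, so f = (1/2)^(4/5) ≈ 0.574349.
Cmin,ss = (D/Vd)·f/(1−f), so D = Cmin,ss·Vd·(1−f)/f.
D = 15 × 220 × (1−f)/f ≈ 15 × 220 × 0.74110 ≈ 2445.63 mg.

2446 mg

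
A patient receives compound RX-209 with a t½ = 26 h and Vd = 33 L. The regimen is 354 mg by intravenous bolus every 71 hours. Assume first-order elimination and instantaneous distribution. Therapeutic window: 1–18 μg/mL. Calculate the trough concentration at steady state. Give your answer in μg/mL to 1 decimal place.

Over one 71-h interval, 71/26 ≈ 2.7308 half-lives elapse, leaving f ≈ 0.1506 of each dose.
At steady state, accumulation factor R = 1/(1 − e^(−kτ)) ≈ 1.1773.
Single-dose peak C₀ = D/Vd = 354/33 ≈ 10.727 μg/mL.
Cmax,ss = C₀/(1 − f) ≈ 10.727/0.8494 ≈ 12.629 μg/mL.
One interval later, Cmin,ss = Cmax,ss·e^(−kτ) ≈ 12.629 × 0.1506 ≈ 1.902 μg/mL.
Trough 1.9 μg/mL vs MEC 1 μg/mL: adequate.

1.9 μg/mL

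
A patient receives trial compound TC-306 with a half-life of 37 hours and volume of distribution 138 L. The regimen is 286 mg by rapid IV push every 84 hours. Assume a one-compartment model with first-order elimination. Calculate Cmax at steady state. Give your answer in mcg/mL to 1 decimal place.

2.6 mcg/mL

Over one 84-h interval, 84/37 ≈ 2.2703 half-lives elapse, leaving f ≈ 0.2073 of each dose.
At steady state, accumulation factor R = 1/(1 − e^(−kτ)) ≈ 1.2615.
Single-dose peak C₀ = D/Vd = 286/138 ≈ 2.072 mcg/mL.
Steady-state peak Cmax,ss = C₀·R ≈ 2.072 × 1.2615 ≈ 2.614 mcg/mL.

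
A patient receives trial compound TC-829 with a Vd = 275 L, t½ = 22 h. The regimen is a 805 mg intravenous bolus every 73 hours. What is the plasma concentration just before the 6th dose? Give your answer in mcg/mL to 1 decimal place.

f = (1/2)^(τ/t½) = (1/2)^(73/22) ≈ 0.1003.
C₀ = D/Vd = 805/275 ≈ 2.927 mcg/mL.
Before the 6th dose, 5 doses have been given. Superposition: Cmin = C₀·(f + f² + … + f^5).
≈ 2.927 × (0.1003 + 0.0101 + 0.0010 + 0.0001 + 0.0000) ≈ 2.927 × 0.1115 ≈ 0.326 mcg/mL.

0.3 mcg/mL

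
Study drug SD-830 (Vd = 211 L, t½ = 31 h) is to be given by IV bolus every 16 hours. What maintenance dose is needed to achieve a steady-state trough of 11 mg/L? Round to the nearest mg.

998 mg

τ/t½ = 16/31 ≈ 0.51613, so f = (1/2)^(16/31) ≈ 0.699245.
Cmin,ss = (D/Vd)·f/(1−f), so D = Cmin,ss·Vd·(1−f)/f.
D = 11 × 211 × (1−f)/f ≈ 11 × 211 × 0.43011 ≈ 998.29 mg.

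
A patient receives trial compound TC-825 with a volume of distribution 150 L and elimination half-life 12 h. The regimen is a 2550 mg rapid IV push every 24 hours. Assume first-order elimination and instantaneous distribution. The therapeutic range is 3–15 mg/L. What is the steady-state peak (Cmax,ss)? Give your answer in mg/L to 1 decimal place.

The dosing interval is 2 half-lives, so f = 2^(−2) = 0.25.
At steady state, R = 1/(1 − 0.25) = 4/3.
Single-dose peak C₀ = D/Vd = 2550/150 = 17 mg/L.
Steady-state peak Cmax,ss = C₀·R = 17 × 4/3 ≈ 22.667 mg/L.
Peak 22.7 mg/L vs MTC 15 mg/L: exceeds toxic threshold.

22.7 mg/L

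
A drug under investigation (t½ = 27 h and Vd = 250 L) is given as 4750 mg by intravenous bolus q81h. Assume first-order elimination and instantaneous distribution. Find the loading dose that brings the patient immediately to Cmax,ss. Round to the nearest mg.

f = (1/2)^(81/27) ≈ 0.125000; accumulation ratio R = 1/(1−f) ≈ 1.14286.
Loading dose to hit Cmax,ss on first dose: D_load = D_maint·R ≈ 4750 × 1.14286 ≈ 5428.59 mg.

5429 mg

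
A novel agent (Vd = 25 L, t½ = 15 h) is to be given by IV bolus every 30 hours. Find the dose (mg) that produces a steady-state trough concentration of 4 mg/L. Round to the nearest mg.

τ/t½ = 30/15 ≈ 2, so f = (1/2)^(30/15) ≈ 0.250000.
Cmin,ss = (D/Vd)·f/(1−f), so D = Cmin,ss·Vd·(1−f)/f.
D = 4 × 25 × (1−f)/f ≈ 4 × 25 × 3.00000 ≈ 300.00 mg.

300 mg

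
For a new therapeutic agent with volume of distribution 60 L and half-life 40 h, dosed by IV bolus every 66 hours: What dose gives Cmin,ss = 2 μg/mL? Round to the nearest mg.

257 mg

τ/t½ = 66/40 ≈ 1.65, so f = (1/2)^(66/40) ≈ 0.318640.
Cmin,ss = (D/Vd)·f/(1−f), so D = Cmin,ss·Vd·(1−f)/f.
D = 2 × 60 × (1−f)/f ≈ 2 × 60 × 2.13834 ≈ 256.60 mg.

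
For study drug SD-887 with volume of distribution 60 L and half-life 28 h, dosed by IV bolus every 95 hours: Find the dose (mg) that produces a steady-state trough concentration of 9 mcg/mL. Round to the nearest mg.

τ/t½ = 95/28 ≈ 3.3929, so f = (1/2)^(95/28) ≈ 0.095202.
Cmin,ss = (D/Vd)·f/(1−f), so D = Cmin,ss·Vd·(1−f)/f.
D = 9 × 60 × (1−f)/f ≈ 9 × 60 × 9.50398 ≈ 5132.15 mg.

5132 mg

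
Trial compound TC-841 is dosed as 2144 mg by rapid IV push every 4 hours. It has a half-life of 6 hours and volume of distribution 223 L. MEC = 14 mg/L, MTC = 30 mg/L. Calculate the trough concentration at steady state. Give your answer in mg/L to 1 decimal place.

16.4 mg/L

k = ln2/t½ = ln2/6 ≈ 0.115525 h⁻¹; fraction remaining f = e^(−kτ) = e^(−0.115525×4) ≈ 0.6300.
At steady state, accumulation factor R = 1/(1 − e^(−kτ)) ≈ 2.7027.
Single-dose peak C₀ = D/Vd = 2144/223 ≈ 9.614 mg/L.
Steady-state peak Cmax,ss = C₀·R ≈ 9.614 × 2.7027 ≈ 25.984 mg/L.
Steady-state trough Cmin,ss = Cmax,ss·f ≈ 25.984 × 0.6300 ≈ 16.370 mg/L.
Trough 16.4 mg/L vs MEC 14 mg/L: adequate.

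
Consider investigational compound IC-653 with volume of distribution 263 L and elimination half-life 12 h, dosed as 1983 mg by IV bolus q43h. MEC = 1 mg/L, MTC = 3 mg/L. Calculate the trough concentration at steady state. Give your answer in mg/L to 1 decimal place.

τ/t½ = 43/12 ≈ 3.5833, so fraction remaining f = (1/2)^(43/12) ≈ 0.0834.
Single-dose peak C₀ = D/Vd = 1983/263 ≈ 7.540 mg/L.
Steady-state trough Cmin,ss = C₀·f/(1−f) ≈ 7.540 × 0.0834/0.9166 ≈ 0.686 mg/L.
Trough 0.7 mg/L vs MEC 1 mg/L: subtherapeutic.

0.7 mg/L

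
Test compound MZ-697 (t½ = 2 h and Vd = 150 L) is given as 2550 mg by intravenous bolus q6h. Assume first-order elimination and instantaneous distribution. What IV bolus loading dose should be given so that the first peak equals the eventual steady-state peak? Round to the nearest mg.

f = (1/2)^(6/2) ≈ 0.125000; accumulation ratio R = 1/(1−f) ≈ 1.14286.
Loading dose to hit Cmax,ss on first dose: D_load = D_maint·R ≈ 2550 × 1.14286 ≈ 2914.29 mg.

2914 mg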